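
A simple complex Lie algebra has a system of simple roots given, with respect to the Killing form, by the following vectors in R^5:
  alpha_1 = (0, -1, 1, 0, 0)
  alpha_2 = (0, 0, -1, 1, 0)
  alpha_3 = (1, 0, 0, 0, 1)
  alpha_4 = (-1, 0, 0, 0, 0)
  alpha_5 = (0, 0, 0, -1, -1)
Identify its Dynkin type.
Compute the Cartan integers a_ij = 2(alpha_i, alpha_j)/(alpha_j, alpha_j); the resulting 5x5 Cartan matrix is
[[2, -1, 0, 0, 0], [-1, 2, 0, 0, -1], [0, 0, 2, -2, -1], [0, 0, -1, 2, 0], [0, -1, -1, 0, 2]].
The roots have two lengths (squared-length ratio 2:1); the short ones are alpha_{4}. The associated Dynkin diagram is a chain of 5 nodes with a double edge at one end; the terminal node there is the unique short simple root (B_5), so the type is B_5 (the algebra so(11)).

B_5 (so(11))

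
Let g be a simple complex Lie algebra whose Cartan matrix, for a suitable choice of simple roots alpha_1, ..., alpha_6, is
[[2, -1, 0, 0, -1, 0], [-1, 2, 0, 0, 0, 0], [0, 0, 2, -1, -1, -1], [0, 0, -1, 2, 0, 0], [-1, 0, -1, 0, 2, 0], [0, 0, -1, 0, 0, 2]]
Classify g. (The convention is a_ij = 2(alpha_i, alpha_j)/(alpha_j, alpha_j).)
The matrix has rank 6 with 2's on the diagonal. Reading the off-diagonal entries as Dynkin edges (a single edge where a_ij = a_ji = -1; a double or triple edge where a_ij * a_ji = 2 or 3), the diagram is a chain of 4 nodes with a fork of two nodes at one end (D_6). One simple-root ordering that puts it in standard form is (alpha_2, alpha_1, alpha_5, alpha_3, alpha_4, alpha_6). So the algebra is type D_6, i.e. so(12).

D6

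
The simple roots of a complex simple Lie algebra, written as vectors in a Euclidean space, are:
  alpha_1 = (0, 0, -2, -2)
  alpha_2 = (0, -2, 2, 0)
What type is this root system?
Compute the Cartan integers a_ij = 2(alpha_i, alpha_j)/(alpha_j, alpha_j); the resulting 2x2 Cartan matrix is
[[2, -1], [-1, 2]].
All simple roots have the same length, so the diagram is simply laced. The associated Dynkin diagram is a chain of 2 nodes with single edges (A_2), so the type is A_2 (the algebra sl(3)).

type A_2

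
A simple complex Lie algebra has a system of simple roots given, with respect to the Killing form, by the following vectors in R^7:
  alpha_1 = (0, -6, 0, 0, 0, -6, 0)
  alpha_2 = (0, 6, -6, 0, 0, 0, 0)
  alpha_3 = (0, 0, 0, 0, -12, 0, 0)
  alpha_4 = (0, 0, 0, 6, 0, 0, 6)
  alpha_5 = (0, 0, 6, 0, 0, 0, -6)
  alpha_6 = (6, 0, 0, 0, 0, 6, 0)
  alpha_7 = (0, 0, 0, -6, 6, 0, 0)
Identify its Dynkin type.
type C_7

Compute the Cartan integers a_ij = 2(alpha_i, alpha_j)/(alpha_j, alpha_j); the resulting 7x7 Cartan matrix is
[[2, -1, 0, 0, 0, -1, 0], [-1, 2, 0, 0, -1, 0, 0], [0, 0, 2, 0, 0, 0, -2], [0, 0, 0, 2, -1, 0, -1], [0, -1, 0, -1, 2, 0, 0], [-1, 0, 0, 0, 0, 2, 0], [0, 0, -1, -1, 0, 0, 2]].
The roots have two lengths (squared-length ratio 2:1); the short ones are alpha_{1,2,4,5,6,7}. The associated Dynkin diagram is a chain of 7 nodes with a double edge at one end; the terminal node there is the unique long simple root (C_7), so the type is C_7 (the algebra sp(14)).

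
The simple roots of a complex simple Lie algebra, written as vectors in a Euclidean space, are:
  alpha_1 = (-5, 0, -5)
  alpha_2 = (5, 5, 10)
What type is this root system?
Compute the Cartan integers a_ij = 2(alpha_i, alpha_j)/(alpha_j, alpha_j); the resulting 2x2 Cartan matrix is
[[2, -1], [-3, 2]].
The roots have two lengths (squared-length ratio 3:1); the short ones are alpha_{1}. The associated Dynkin diagram is two nodes joined by a triple edge (G_2), so the type is G_2.

G_2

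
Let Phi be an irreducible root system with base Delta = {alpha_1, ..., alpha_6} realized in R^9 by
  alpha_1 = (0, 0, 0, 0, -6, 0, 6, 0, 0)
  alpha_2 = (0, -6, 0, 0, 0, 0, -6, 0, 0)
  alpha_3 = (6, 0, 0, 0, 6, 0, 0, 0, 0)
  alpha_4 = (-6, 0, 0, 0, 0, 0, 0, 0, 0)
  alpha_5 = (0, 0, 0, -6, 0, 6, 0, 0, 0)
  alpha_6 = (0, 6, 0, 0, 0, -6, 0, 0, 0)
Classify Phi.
B_6 (so(13))

Compute the Cartan integers a_ij = 2(alpha_i, alpha_j)/(alpha_j, alpha_j); the resulting 6x6 Cartan matrix is
[[2, -1, -1, 0, 0, 0], [-1, 2, 0, 0, 0, -1], [-1, 0, 2, -2, 0, 0], [0, 0, -1, 2, 0, 0], [0, 0, 0, 0, 2, -1], [0, -1, 0, 0, -1, 2]].
The roots have two lengths (squared-length ratio 2:1); the short ones are alpha_{4}. The associated Dynkin diagram is a chain of 6 nodes with a double edge at one end; the terminal node there is the unique short simple root (B_6), so the type is B_6 (the algebra so(13)).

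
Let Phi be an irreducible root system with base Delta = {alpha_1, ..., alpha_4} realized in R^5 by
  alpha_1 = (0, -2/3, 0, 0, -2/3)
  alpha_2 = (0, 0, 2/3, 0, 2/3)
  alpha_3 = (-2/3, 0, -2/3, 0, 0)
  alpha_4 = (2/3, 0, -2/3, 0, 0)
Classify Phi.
Compute the Cartan integers a_ij = 2(alpha_i, alpha_j)/(alpha_j, alpha_j); the resulting 4x4 Cartan matrix is
[[2, -1, 0, 0], [-1, 2, -1, -1], [0, -1, 2, 0], [0, -1, 0, 2]].
All simple roots have the same length, so the diagram is simply laced. The associated Dynkin diagram is a chain of 2 nodes with a fork of two nodes at one end (D_4), so the type is D_4 (the algebra so(8)).

type D_4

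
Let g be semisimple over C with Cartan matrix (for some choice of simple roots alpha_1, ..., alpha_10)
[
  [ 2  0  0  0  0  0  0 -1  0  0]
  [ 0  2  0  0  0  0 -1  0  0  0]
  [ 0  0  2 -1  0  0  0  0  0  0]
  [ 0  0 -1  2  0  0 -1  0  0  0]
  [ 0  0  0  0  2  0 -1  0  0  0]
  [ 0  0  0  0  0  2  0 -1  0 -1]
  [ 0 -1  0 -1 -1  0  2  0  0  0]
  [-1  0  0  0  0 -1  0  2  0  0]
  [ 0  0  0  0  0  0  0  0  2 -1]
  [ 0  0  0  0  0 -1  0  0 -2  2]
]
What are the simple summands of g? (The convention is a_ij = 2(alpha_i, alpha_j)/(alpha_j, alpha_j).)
The diagram associated to this matrix has two connected components: the simple roots {alpha_1, alpha_6, alpha_8, alpha_9, alpha_10} form a chain of 5 nodes with a double edge at one end; the terminal node there is the unique short simple root (B_5), and {alpha_2, alpha_3, alpha_4, alpha_5, alpha_7} form a chain of 3 nodes with a fork of two nodes at one end (D_5). A semisimple Lie algebra decomposes uniquely as the direct sum of simple ideals, one per connected component of its Dynkin diagram, so g ≅ B_5 ⊕ D_5 (dimension 55 + 45 = 100).

B_5 (so(11)) ⊕ D_5 (so(10))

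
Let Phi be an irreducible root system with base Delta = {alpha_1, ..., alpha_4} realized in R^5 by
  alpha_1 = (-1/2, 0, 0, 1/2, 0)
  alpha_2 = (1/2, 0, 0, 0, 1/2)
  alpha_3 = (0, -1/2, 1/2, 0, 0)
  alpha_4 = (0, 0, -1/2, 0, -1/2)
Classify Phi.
A_4 (sl(5))

Compute the Cartan integers a_ij = 2(alpha_i, alpha_j)/(alpha_j, alpha_j); the resulting 4x4 Cartan matrix is
[[2, -1, 0, 0], [-1, 2, 0, -1], [0, 0, 2, -1], [0, -1, -1, 2]].
All simple roots have the same length, so the diagram is simply laced. The associated Dynkin diagram is a chain of 4 nodes with single edges (A_4), so the type is A_4 (the algebra sl(5)).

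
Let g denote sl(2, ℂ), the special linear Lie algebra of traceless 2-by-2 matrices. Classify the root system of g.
A1

This is sl(2), which has dimension 2^2 - 1 = 3 and rank 2 - 1 = 1 (a Cartan subalgebra is the diagonal traceless matrices). In the classification of classical Lie algebras, the special linear algebra sl(n+1) has type A_n; here n = 1, so the Dynkin diagram is a chain of 1 nodes with single edges (A_1). Hence the type is A_1.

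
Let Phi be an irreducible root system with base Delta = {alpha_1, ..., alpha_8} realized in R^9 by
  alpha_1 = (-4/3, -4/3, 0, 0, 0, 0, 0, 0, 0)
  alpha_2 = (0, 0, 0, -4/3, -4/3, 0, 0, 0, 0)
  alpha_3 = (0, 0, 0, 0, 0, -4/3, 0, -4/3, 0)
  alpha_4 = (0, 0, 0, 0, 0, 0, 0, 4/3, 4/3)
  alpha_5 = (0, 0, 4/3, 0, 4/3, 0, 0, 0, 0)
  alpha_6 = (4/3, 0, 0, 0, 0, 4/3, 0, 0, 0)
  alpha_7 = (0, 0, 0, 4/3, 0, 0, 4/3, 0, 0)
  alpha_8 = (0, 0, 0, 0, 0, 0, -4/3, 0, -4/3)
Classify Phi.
Compute the Cartan integers a_ij = 2(alpha_i, alpha_j)/(alpha_j, alpha_j); the resulting 8x8 Cartan matrix is
[[2, 0, 0, 0, 0, -1, 0, 0], [0, 2, 0, 0, -1, 0, -1, 0], [0, 0, 2, -1, 0, -1, 0, 0], [0, 0, -1, 2, 0, 0, 0, -1], [0, -1, 0, 0, 2, 0, 0, 0], [-1, 0, -1, 0, 0, 2, 0, 0], [0, -1, 0, 0, 0, 0, 2, -1], [0, 0, 0, -1, 0, 0, -1, 2]].
All simple roots have the same length, so the diagram is simply laced. The associated Dynkin diagram is a chain of 8 nodes with single edges (A_8), so the type is A_8 (the algebra sl(9)).

type A_8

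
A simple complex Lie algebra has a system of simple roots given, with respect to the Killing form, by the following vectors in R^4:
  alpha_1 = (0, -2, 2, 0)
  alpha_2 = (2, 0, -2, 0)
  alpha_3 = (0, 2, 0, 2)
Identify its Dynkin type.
A_3

Compute the Cartan integers a_ij = 2(alpha_i, alpha_j)/(alpha_j, alpha_j); the resulting 3x3 Cartan matrix is
[[2, -1, -1], [-1, 2, 0], [-1, 0, 2]].
All simple roots have the same length, so the diagram is simply laced. The associated Dynkin diagram is a chain of 3 nodes with single edges (A_3), so the type is A_3 (the algebra sl(4)).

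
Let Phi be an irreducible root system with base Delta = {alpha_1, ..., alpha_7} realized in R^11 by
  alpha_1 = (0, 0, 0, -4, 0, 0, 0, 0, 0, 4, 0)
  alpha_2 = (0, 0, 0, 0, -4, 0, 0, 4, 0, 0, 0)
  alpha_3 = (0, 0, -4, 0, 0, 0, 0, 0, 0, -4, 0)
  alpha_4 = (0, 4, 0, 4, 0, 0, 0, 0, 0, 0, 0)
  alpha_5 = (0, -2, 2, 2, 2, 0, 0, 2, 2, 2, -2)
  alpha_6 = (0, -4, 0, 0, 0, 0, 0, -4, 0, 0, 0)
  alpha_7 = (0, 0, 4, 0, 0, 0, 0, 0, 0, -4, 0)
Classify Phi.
Compute the Cartan integers a_ij = 2(alpha_i, alpha_j)/(alpha_j, alpha_j); the resulting 7x7 Cartan matrix is
[[2, 0, -1, -1, 0, 0, -1], [0, 2, 0, 0, 0, -1, 0], [-1, 0, 2, 0, -1, 0, 0], [-1, 0, 0, 2, 0, -1, 0], [0, 0, -1, 0, 2, 0, 0], [0, -1, 0, -1, 0, 2, 0], [-1, 0, 0, 0, 0, 0, 2]].
All simple roots have the same length, so the diagram is simply laced. The associated Dynkin diagram is a chain of 6 nodes with one extra node attached to the third node from one end (E_7), so the type is E_7.

E7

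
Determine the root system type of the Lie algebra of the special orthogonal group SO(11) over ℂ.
This is so(11) with 11 odd, which has dimension 11(11-1)/2 = 55 and rank (11-1)/2 = 5. In the classification of classical Lie algebras, the orthogonal algebra so(2n+1) in an odd number of variables has type B_n; here n = 5, so the Dynkin diagram is a chain of 5 nodes with a double edge at one end; the terminal node there is the unique short simple root (B_5). Hence the type is B_5.

type B_5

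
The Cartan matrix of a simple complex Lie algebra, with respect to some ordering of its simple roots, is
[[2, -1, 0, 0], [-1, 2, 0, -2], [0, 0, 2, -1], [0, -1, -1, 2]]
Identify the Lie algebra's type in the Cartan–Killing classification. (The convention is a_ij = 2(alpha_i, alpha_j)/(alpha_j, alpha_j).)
The matrix has rank 4 with 2's on the diagonal. Reading the off-diagonal entries as Dynkin edges (a single edge where a_ij = a_ji = -1; a double or triple edge where a_ij * a_ji = 2 or 3), the diagram is a chain of 4 nodes with a double edge between the middle two (F_4). One simple-root ordering that puts it in standard form is (alpha_1, alpha_2, alpha_4, alpha_3). So the algebra is type F_4.

F_4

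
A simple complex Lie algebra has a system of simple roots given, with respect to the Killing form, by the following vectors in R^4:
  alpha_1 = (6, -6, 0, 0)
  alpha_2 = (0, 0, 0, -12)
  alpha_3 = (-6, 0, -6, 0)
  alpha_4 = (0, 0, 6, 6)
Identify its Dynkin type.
C_4

Compute the Cartan integers a_ij = 2(alpha_i, alpha_j)/(alpha_j, alpha_j); the resulting 4x4 Cartan matrix is
[[2, 0, -1, 0], [0, 2, 0, -2], [-1, 0, 2, -1], [0, -1, -1, 2]].
The roots have two lengths (squared-length ratio 2:1); the short ones are alpha_{1,3,4}. The associated Dynkin diagram is a chain of 4 nodes with a double edge at one end; the terminal node there is the unique long simple root (C_4), so the type is C_4 (the algebra sp(8)).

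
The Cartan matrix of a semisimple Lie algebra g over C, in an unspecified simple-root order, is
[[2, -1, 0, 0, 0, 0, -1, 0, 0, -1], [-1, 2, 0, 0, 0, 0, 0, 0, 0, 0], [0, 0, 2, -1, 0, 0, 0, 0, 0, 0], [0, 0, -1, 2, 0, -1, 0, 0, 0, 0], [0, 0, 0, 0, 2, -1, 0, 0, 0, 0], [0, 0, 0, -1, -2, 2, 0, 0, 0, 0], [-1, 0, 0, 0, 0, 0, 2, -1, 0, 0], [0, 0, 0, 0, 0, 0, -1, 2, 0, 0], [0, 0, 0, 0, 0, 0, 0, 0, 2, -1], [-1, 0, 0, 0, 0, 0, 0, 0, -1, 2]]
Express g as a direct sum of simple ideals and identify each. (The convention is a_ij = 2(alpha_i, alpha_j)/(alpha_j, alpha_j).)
The diagram associated to this matrix has two connected components: the simple roots {alpha_3, alpha_4, alpha_5, alpha_6} form a chain of 4 nodes with a double edge at one end; the terminal node there is the unique short simple root (B_4), and {alpha_1, alpha_2, alpha_7, alpha_8, alpha_9, alpha_10} form a chain of 5 nodes with one extra node attached to the third node from one end (E_6). A semisimple Lie algebra decomposes uniquely as the direct sum of simple ideals, one per connected component of its Dynkin diagram, so g ≅ B_4 ⊕ E_6 (dimension 36 + 78 = 114).

type B_4 + type E_6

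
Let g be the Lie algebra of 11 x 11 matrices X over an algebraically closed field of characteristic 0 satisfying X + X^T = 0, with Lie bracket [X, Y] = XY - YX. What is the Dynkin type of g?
B_5

This is so(11) with 11 odd, which has dimension 11(11-1)/2 = 55 and rank (11-1)/2 = 5. In the classification of classical Lie algebras, the orthogonal algebra so(2n+1) in an odd number of variables has type B_n; here n = 5, so the Dynkin diagram is a chain of 5 nodes with a double edge at one end; the terminal node there is the unique short simple root (B_5). Hence the type is B_5.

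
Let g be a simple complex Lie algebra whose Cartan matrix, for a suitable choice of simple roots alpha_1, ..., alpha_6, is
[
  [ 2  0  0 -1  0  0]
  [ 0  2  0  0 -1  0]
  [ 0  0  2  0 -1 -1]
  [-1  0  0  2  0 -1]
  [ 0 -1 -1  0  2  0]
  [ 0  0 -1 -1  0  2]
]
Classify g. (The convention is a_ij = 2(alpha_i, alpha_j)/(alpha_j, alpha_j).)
type A_6

The matrix has rank 6 with 2's on the diagonal. Reading the off-diagonal entries as Dynkin edges (a single edge where a_ij = a_ji = -1; a double or triple edge where a_ij * a_ji = 2 or 3), the diagram is a chain of 6 nodes with single edges (A_6). One simple-root ordering that puts it in standard form is (alpha_2, alpha_5, alpha_3, alpha_6, alpha_4, alpha_1). So the algebra is type A_6, i.e. sl(7).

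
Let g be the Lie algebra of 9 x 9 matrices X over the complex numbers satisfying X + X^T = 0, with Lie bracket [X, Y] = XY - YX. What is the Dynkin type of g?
This is so(9) with 9 odd, which has dimension 9(9-1)/2 = 36 and rank (9-1)/2 = 4. In the classification of classical Lie algebras, the orthogonal algebra so(2n+1) in an odd number of variables has type B_n; here n = 4, so the Dynkin diagram is a chain of 4 nodes with a double edge at one end; the terminal node there is the unique short simple root (B_4). Hence the type is B_4.

B_4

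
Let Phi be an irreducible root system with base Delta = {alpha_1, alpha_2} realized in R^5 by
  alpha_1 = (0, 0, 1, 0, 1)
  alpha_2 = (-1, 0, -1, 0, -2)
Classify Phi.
Compute the Cartan integers a_ij = 2(alpha_i, alpha_j)/(alpha_j, alpha_j); the resulting 2x2 Cartan matrix is
[[2, -1], [-3, 2]].
The roots have two lengths (squared-length ratio 3:1); the short ones are alpha_{1}. The associated Dynkin diagram is two nodes joined by a triple edge (G_2), so the type is G_2.

type G_2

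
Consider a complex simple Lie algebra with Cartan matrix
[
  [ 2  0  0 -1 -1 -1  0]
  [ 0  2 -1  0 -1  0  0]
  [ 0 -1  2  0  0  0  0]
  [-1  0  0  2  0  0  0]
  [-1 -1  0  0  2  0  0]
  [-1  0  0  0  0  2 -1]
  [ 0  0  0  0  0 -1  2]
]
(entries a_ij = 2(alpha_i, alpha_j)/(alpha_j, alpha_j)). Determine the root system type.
E_7

The matrix has rank 7 with 2's on the diagonal. Reading the off-diagonal entries as Dynkin edges (a single edge where a_ij = a_ji = -1; a double or triple edge where a_ij * a_ji = 2 or 3), the diagram is a chain of 6 nodes with one extra node attached to the third node from one end (E_7). One simple-root ordering that puts it in standard form is (alpha_7, alpha_4, alpha_6, alpha_1, alpha_5, alpha_2, alpha_3). So the algebra is type E_7.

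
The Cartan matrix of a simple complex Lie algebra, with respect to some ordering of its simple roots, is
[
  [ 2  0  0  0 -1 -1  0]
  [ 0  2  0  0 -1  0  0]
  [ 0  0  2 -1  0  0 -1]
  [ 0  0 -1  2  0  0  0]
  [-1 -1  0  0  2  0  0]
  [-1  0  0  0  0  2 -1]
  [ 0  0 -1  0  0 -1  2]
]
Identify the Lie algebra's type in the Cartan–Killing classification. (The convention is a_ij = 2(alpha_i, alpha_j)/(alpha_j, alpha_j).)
The matrix has rank 7 with 2's on the diagonal. Reading the off-diagonal entries as Dynkin edges (a single edge where a_ij = a_ji = -1; a double or triple edge where a_ij * a_ji = 2 or 3), the diagram is a chain of 7 nodes with single edges (A_7). One simple-root ordering that puts it in standard form is (alpha_4, alpha_3, alpha_7, alpha_6, alpha_1, alpha_5, alpha_2). So the algebra is type A_7, i.e. sl(8).

A7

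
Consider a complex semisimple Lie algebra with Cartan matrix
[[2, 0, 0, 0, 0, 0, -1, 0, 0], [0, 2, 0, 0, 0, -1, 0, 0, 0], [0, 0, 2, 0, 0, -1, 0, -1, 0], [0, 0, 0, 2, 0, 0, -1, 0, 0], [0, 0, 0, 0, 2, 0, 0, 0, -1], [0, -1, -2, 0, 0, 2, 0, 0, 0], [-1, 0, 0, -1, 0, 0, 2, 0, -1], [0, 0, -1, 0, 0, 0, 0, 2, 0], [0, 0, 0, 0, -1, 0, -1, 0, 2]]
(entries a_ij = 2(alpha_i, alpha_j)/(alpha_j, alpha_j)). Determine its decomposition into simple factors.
The diagram associated to this matrix has two connected components: the simple roots {alpha_1, alpha_4, alpha_5, alpha_7, alpha_9} form a chain of 3 nodes with a fork of two nodes at one end (D_5), and {alpha_2, alpha_3, alpha_6, alpha_8} form a chain of 4 nodes with a double edge between the middle two (F_4). A semisimple Lie algebra decomposes uniquely as the direct sum of simple ideals, one per connected component of its Dynkin diagram, so g ≅ D_5 ⊕ F_4 (dimension 45 + 52 = 97).

type D_5 + type F_4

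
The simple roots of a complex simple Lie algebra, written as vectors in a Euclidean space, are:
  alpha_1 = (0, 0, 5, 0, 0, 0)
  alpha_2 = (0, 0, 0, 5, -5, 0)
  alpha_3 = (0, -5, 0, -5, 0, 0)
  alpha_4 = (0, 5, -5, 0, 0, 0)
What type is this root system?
Compute the Cartan integers a_ij = 2(alpha_i, alpha_j)/(alpha_j, alpha_j); the resulting 4x4 Cartan matrix is
[[2, 0, 0, -1], [0, 2, -1, 0], [0, -1, 2, -1], [-2, 0, -1, 2]].
The roots have two lengths (squared-length ratio 2:1); the short ones are alpha_{1}. The associated Dynkin diagram is a chain of 4 nodes with a double edge at one end; the terminal node there is the unique short simple root (B_4), so the type is B_4 (the algebra so(9)).

B_4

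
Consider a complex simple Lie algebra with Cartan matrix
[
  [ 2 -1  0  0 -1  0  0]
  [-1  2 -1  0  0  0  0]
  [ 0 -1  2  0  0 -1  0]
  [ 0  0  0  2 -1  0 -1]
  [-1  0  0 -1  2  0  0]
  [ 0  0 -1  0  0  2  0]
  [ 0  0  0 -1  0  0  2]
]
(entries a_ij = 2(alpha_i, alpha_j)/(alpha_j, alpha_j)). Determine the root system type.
The matrix has rank 7 with 2's on the diagonal. Reading the off-diagonal entries as Dynkin edges (a single edge where a_ij = a_ji = -1; a double or triple edge where a_ij * a_ji = 2 or 3), the diagram is a chain of 7 nodes with single edges (A_7). One simple-root ordering that puts it in standard form is (alpha_7, alpha_4, alpha_5, alpha_1, alpha_2, alpha_3, alpha_6). So the algebra is type A_7, i.e. sl(8).

A7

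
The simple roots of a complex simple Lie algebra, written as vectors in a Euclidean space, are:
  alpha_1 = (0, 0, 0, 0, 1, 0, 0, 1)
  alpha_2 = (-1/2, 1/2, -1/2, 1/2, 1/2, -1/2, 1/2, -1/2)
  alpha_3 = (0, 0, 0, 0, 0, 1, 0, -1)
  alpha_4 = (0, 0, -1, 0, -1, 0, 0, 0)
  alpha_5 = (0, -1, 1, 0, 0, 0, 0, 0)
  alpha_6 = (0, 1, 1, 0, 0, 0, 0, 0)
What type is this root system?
Compute the Cartan integers a_ij = 2(alpha_i, alpha_j)/(alpha_j, alpha_j); the resulting 6x6 Cartan matrix is
[[2, 0, -1, -1, 0, 0], [0, 2, 0, 0, -1, 0], [-1, 0, 2, 0, 0, 0], [-1, 0, 0, 2, -1, -1], [0, -1, 0, -1, 2, 0], [0, 0, 0, -1, 0, 2]].
All simple roots have the same length, so the diagram is simply laced. The associated Dynkin diagram is a chain of 5 nodes with one extra node attached to the third node from one end (E_6), so the type is E_6.

E_6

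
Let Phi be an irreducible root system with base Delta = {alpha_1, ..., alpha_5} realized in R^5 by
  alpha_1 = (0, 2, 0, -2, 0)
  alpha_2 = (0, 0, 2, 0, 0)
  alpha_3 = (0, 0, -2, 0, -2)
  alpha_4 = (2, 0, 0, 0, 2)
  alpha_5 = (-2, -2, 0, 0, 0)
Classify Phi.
Compute the Cartan integers a_ij = 2(alpha_i, alpha_j)/(alpha_j, alpha_j); the resulting 5x5 Cartan matrix is
[[2, 0, 0, 0, -1], [0, 2, -1, 0, 0], [0, -2, 2, -1, 0], [0, 0, -1, 2, -1], [-1, 0, 0, -1, 2]].
The roots have two lengths (squared-length ratio 2:1); the short ones are alpha_{2}. The associated Dynkin diagram is a chain of 5 nodes with a double edge at one end; the terminal node there is the unique short simple root (B_5), so the type is B_5 (the algebra so(11)).

B5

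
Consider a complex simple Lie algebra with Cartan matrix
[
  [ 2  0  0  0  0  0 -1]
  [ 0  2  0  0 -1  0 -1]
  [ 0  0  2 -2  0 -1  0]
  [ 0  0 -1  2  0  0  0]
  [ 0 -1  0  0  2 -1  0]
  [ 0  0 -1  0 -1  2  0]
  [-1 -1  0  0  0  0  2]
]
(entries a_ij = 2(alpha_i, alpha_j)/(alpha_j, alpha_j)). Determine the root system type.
B_7

The matrix has rank 7 with 2's on the diagonal. Reading the off-diagonal entries as Dynkin edges (a single edge where a_ij = a_ji = -1; a double or triple edge where a_ij * a_ji = 2 or 3), the diagram is a chain of 7 nodes with a double edge at one end; the terminal node there is the unique short simple root (B_7). One simple-root ordering that puts it in standard form is (alpha_1, alpha_7, alpha_2, alpha_5, alpha_6, alpha_3, alpha_4). So the algebra is type B_7, i.e. so(15).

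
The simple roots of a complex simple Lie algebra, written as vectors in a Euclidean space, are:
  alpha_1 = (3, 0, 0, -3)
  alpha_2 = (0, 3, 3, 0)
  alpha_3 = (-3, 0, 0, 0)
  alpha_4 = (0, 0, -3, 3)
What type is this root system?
Compute the Cartan integers a_ij = 2(alpha_i, alpha_j)/(alpha_j, alpha_j); the resulting 4x4 Cartan matrix is
[[2, 0, -2, -1], [0, 2, 0, -1], [-1, 0, 2, 0], [-1, -1, 0, 2]].
The roots have two lengths (squared-length ratio 2:1); the short ones are alpha_{3}. The associated Dynkin diagram is a chain of 4 nodes with a double edge at one end; the terminal node there is the unique short simple root (B_4), so the type is B_4 (the algebra so(9)).

B4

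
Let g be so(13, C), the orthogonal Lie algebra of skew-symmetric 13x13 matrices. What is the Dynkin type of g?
B6

This is so(13) with 13 odd, which has dimension 13(13-1)/2 = 78 and rank (13-1)/2 = 6. In the classification of classical Lie algebras, the orthogonal algebra so(2n+1) in an odd number of variables has type B_n; here n = 6, so the Dynkin diagram is a chain of 6 nodes with a double edge at one end; the terminal node there is the unique short simple root (B_6). Hence the type is B_6.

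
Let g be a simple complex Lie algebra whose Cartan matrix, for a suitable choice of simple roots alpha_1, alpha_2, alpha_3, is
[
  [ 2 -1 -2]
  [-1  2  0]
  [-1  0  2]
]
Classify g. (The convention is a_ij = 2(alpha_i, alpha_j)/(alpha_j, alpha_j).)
type B_3

The matrix has rank 3 with 2's on the diagonal. Reading the off-diagonal entries as Dynkin edges (a single edge where a_ij = a_ji = -1; a double or triple edge where a_ij * a_ji = 2 or 3), the diagram is a chain of 3 nodes with a double edge at one end; the terminal node there is the unique short simple root (B_3). One simple-root ordering that puts it in standard form is (alpha_2, alpha_1, alpha_3). So the algebra is type B_3, i.e. so(7).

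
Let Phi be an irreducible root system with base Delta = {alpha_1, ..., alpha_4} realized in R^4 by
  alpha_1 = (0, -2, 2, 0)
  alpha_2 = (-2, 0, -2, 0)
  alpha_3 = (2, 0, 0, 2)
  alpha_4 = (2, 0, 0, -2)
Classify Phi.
type D_4

Compute the Cartan integers a_ij = 2(alpha_i, alpha_j)/(alpha_j, alpha_j); the resulting 4x4 Cartan matrix is
[[2, -1, 0, 0], [-1, 2, -1, -1], [0, -1, 2, 0], [0, -1, 0, 2]].
All simple roots have the same length, so the diagram is simply laced. The associated Dynkin diagram is a chain of 2 nodes with a fork of two nodes at one end (D_4), so the type is D_4 (the algebra so(8)).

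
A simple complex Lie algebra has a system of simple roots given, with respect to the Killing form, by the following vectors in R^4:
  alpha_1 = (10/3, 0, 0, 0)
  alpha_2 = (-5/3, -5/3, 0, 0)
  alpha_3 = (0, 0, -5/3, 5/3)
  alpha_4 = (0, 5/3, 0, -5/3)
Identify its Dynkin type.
type C_4

Compute the Cartan integers a_ij = 2(alpha_i, alpha_j)/(alpha_j, alpha_j); the resulting 4x4 Cartan matrix is
[[2, -2, 0, 0], [-1, 2, 0, -1], [0, 0, 2, -1], [0, -1, -1, 2]].
The roots have two lengths (squared-length ratio 2:1); the short ones are alpha_{2,3,4}. The associated Dynkin diagram is a chain of 4 nodes with a double edge at one end; the terminal node there is the unique long simple root (C_4), so the type is C_4 (the algebra sp(8)).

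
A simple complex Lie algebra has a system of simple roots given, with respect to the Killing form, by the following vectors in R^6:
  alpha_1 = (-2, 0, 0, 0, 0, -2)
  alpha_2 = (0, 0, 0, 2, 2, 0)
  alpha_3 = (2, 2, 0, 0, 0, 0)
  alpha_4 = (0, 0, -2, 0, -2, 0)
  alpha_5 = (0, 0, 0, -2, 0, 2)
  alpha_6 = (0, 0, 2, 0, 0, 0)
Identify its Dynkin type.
B6

Compute the Cartan integers a_ij = 2(alpha_i, alpha_j)/(alpha_j, alpha_j); the resulting 6x6 Cartan matrix is
[[2, 0, -1, 0, -1, 0], [0, 2, 0, -1, -1, 0], [-1, 0, 2, 0, 0, 0], [0, -1, 0, 2, 0, -2], [-1, -1, 0, 0, 2, 0], [0, 0, 0, -1, 0, 2]].
The roots have two lengths (squared-length ratio 2:1); the short ones are alpha_{6}. The associated Dynkin diagram is a chain of 6 nodes with a double edge at one end; the terminal node there is the unique short simple root (B_6), so the type is B_6 (the algebra so(13)).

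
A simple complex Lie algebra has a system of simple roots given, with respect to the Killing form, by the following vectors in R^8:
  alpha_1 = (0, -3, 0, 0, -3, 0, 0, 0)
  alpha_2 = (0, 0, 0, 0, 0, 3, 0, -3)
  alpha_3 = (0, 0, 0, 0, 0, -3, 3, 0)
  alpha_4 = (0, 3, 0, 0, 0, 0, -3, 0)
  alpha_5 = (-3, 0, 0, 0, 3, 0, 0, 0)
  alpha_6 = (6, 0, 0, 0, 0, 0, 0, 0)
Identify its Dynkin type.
Compute the Cartan integers a_ij = 2(alpha_i, alpha_j)/(alpha_j, alpha_j); the resulting 6x6 Cartan matrix is
[[2, 0, 0, -1, -1, 0], [0, 2, -1, 0, 0, 0], [0, -1, 2, -1, 0, 0], [-1, 0, -1, 2, 0, 0], [-1, 0, 0, 0, 2, -1], [0, 0, 0, 0, -2, 2]].
The roots have two lengths (squared-length ratio 2:1); the short ones are alpha_{1,2,3,4,5}. The associated Dynkin diagram is a chain of 6 nodes with a double edge at one end; the terminal node there is the unique long simple root (C_6), so the type is C_6 (the algebra sp(12)).

C6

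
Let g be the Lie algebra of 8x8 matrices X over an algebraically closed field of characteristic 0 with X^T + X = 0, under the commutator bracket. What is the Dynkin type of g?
This is so(8) with 8 even, which has dimension 8(8-1)/2 = 28 and rank 8/2 = 4. In the classification of classical Lie algebras, the orthogonal algebra so(2n) in an even number of variables has type D_n; here n = 4, so the Dynkin diagram is a chain of 2 nodes with a fork of two nodes at one end (D_4). Hence the type is D_4.

D4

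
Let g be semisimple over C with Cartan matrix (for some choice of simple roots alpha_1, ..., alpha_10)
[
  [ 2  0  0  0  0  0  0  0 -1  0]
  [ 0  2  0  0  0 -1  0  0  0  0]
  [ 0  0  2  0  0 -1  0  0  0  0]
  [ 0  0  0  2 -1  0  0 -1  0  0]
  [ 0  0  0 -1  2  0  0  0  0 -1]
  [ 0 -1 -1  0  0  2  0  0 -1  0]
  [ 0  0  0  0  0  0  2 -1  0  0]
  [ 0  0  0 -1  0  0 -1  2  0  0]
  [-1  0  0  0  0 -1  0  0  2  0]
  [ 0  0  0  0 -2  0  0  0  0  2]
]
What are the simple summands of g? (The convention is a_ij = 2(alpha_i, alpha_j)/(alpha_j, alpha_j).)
The diagram associated to this matrix has two connected components: the simple roots {alpha_4, alpha_5, alpha_7, alpha_8, alpha_10} form a chain of 5 nodes with a double edge at one end; the terminal node there is the unique long simple root (C_5), and {alpha_1, alpha_2, alpha_3, alpha_6, alpha_9} form a chain of 3 nodes with a fork of two nodes at one end (D_5). A semisimple Lie algebra decomposes uniquely as the direct sum of simple ideals, one per connected component of its Dynkin diagram, so g ≅ C_5 ⊕ D_5 (dimension 55 + 45 = 100).

C5 + D5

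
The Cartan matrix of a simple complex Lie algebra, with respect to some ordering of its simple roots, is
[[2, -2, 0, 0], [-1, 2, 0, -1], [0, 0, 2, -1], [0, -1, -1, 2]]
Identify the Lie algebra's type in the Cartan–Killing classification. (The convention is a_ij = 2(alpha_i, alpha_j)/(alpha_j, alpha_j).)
The matrix has rank 4 with 2's on the diagonal. Reading the off-diagonal entries as Dynkin edges (a single edge where a_ij = a_ji = -1; a double or triple edge where a_ij * a_ji = 2 or 3), the diagram is a chain of 4 nodes with a double edge at one end; the terminal node there is the unique long simple root (C_4). One simple-root ordering that puts it in standard form is (alpha_3, alpha_4, alpha_2, alpha_1). So the algebra is type C_4, i.e. sp(8).

C_4 (sp(8))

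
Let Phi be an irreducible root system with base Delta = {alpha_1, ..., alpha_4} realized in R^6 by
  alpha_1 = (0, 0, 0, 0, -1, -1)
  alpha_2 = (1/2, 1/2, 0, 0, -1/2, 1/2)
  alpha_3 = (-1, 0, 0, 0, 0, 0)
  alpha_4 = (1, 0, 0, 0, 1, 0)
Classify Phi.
F_4

Compute the Cartan integers a_ij = 2(alpha_i, alpha_j)/(alpha_j, alpha_j); the resulting 4x4 Cartan matrix is
[[2, 0, 0, -1], [0, 2, -1, 0], [0, -1, 2, -1], [-1, 0, -2, 2]].
The roots have two lengths (squared-length ratio 2:1); the short ones are alpha_{2,3}. The associated Dynkin diagram is a chain of 4 nodes with a double edge between the middle two (F_4), so the type is F_4.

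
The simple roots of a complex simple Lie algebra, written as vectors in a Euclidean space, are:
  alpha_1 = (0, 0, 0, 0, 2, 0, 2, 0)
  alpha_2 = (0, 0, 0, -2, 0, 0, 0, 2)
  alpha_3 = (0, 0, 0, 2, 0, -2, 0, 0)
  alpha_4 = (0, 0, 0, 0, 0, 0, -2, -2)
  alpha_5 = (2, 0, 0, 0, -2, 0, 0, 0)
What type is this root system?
Compute the Cartan integers a_ij = 2(alpha_i, alpha_j)/(alpha_j, alpha_j); the resulting 5x5 Cartan matrix is
[[2, 0, 0, -1, -1], [0, 2, -1, -1, 0], [0, -1, 2, 0, 0], [-1, -1, 0, 2, 0], [-1, 0, 0, 0, 2]].
All simple roots have the same length, so the diagram is simply laced. The associated Dynkin diagram is a chain of 5 nodes with single edges (A_5), so the type is A_5 (the algebra sl(6)).

A5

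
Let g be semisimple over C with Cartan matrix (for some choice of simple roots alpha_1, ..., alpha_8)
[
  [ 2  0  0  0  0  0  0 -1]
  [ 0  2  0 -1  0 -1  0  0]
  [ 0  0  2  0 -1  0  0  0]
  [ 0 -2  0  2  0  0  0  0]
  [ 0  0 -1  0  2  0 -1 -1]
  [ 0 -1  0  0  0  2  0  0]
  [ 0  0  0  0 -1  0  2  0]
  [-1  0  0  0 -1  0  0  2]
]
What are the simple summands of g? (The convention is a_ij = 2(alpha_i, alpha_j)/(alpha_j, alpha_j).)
The diagram associated to this matrix has two connected components: the simple roots {alpha_2, alpha_4, alpha_6} form a chain of 3 nodes with a double edge at one end; the terminal node there is the unique long simple root (C_3), and {alpha_1, alpha_3, alpha_5, alpha_7, alpha_8} form a chain of 3 nodes with a fork of two nodes at one end (D_5). A semisimple Lie algebra decomposes uniquely as the direct sum of simple ideals, one per connected component of its Dynkin diagram, so g ≅ C_3 ⊕ D_5 (dimension 21 + 45 = 66).

C_3 (sp(6)) ⊕ D_5 (so(10))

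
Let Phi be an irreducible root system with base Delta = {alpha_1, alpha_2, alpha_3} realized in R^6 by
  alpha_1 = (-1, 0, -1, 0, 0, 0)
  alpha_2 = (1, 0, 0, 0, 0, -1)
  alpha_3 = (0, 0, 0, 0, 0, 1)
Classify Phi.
B_3

Compute the Cartan integers a_ij = 2(alpha_i, alpha_j)/(alpha_j, alpha_j); the resulting 3x3 Cartan matrix is
[[2, -1, 0], [-1, 2, -2], [0, -1, 2]].
The roots have two lengths (squared-length ratio 2:1); the short ones are alpha_{3}. The associated Dynkin diagram is a chain of 3 nodes with a double edge at one end; the terminal node there is the unique short simple root (B_3), so the type is B_3 (the algebra so(7)).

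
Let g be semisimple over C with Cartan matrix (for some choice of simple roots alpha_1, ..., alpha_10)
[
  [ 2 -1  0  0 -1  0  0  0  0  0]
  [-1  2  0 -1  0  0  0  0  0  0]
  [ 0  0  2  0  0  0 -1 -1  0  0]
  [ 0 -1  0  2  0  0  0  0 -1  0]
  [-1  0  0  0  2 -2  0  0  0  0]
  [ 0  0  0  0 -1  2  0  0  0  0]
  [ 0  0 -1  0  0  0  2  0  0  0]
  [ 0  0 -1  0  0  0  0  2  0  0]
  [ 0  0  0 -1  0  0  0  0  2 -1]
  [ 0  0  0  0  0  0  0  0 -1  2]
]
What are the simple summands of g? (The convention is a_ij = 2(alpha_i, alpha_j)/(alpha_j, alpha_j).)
The diagram associated to this matrix has two connected components: the simple roots {alpha_3, alpha_7, alpha_8} form a chain of 3 nodes with single edges (A_3), and {alpha_1, alpha_2, alpha_4, alpha_5, alpha_6, alpha_9, alpha_10} form a chain of 7 nodes with a double edge at one end; the terminal node there is the unique short simple root (B_7). A semisimple Lie algebra decomposes uniquely as the direct sum of simple ideals, one per connected component of its Dynkin diagram, so g ≅ A_3 ⊕ B_7 (dimension 15 + 105 = 120).

A_3 ⊕ B_7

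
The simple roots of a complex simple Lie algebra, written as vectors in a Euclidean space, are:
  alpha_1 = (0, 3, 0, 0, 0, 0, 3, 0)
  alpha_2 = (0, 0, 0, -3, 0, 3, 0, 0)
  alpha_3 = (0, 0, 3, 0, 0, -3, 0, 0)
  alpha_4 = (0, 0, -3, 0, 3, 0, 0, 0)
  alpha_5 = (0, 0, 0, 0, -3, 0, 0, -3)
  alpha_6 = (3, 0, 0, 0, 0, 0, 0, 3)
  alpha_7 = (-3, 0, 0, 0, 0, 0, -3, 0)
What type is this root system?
A7

Compute the Cartan integers a_ij = 2(alpha_i, alpha_j)/(alpha_j, alpha_j); the resulting 7x7 Cartan matrix is
[[2, 0, 0, 0, 0, 0, -1], [0, 2, -1, 0, 0, 0, 0], [0, -1, 2, -1, 0, 0, 0], [0, 0, -1, 2, -1, 0, 0], [0, 0, 0, -1, 2, -1, 0], [0, 0, 0, 0, -1, 2, -1], [-1, 0, 0, 0, 0, -1, 2]].
All simple roots have the same length, so the diagram is simply laced. The associated Dynkin diagram is a chain of 7 nodes with single edges (A_7), so the type is A_7 (the algebra sl(8)).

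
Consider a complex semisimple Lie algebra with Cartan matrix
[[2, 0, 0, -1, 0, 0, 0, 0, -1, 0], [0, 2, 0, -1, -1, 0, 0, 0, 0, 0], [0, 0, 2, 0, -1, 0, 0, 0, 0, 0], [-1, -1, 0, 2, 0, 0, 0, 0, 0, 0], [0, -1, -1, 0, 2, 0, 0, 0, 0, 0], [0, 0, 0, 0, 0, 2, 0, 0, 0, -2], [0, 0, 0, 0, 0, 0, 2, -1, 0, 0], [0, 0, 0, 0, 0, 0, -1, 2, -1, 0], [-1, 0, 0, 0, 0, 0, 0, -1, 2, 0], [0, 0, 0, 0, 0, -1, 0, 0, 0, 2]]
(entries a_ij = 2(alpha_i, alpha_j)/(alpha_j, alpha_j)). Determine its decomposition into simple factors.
type A_8 ⊕ type B_2

The diagram associated to this matrix has two connected components: the simple roots {alpha_1, alpha_2, alpha_3, alpha_4, alpha_5, alpha_7, alpha_8, alpha_9} form a chain of 8 nodes with single edges (A_8), and {alpha_6, alpha_10} form a chain of 2 nodes with a double edge at one end; the terminal node there is the unique short simple root (B_2). A semisimple Lie algebra decomposes uniquely as the direct sum of simple ideals, one per connected component of its Dynkin diagram, so g ≅ A_8 ⊕ B_2 (dimension 80 + 10 = 90).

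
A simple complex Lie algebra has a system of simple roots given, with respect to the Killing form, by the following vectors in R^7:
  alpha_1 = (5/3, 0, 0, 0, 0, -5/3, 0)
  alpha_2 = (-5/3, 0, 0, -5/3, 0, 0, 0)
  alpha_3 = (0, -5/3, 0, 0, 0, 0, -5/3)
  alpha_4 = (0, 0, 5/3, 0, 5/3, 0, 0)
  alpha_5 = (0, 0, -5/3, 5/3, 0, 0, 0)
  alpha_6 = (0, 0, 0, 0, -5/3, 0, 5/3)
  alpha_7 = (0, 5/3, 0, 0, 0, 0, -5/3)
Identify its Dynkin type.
type D_7

Compute the Cartan integers a_ij = 2(alpha_i, alpha_j)/(alpha_j, alpha_j); the resulting 7x7 Cartan matrix is
[[2, -1, 0, 0, 0, 0, 0], [-1, 2, 0, 0, -1, 0, 0], [0, 0, 2, 0, 0, -1, 0], [0, 0, 0, 2, -1, -1, 0], [0, -1, 0, -1, 2, 0, 0], [0, 0, -1, -1, 0, 2, -1], [0, 0, 0, 0, 0, -1, 2]].
All simple roots have the same length, so the diagram is simply laced. The associated Dynkin diagram is a chain of 5 nodes with a fork of two nodes at one end (D_7), so the type is D_7 (the algebra so(14)).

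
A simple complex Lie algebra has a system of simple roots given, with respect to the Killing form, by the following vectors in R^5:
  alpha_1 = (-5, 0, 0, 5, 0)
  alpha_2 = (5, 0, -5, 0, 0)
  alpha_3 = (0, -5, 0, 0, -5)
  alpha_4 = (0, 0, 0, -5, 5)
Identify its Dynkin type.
type A_4

Compute the Cartan integers a_ij = 2(alpha_i, alpha_j)/(alpha_j, alpha_j); the resulting 4x4 Cartan matrix is
[[2, -1, 0, -1], [-1, 2, 0, 0], [0, 0, 2, -1], [-1, 0, -1, 2]].
All simple roots have the same length, so the diagram is simply laced. The associated Dynkin diagram is a chain of 4 nodes with single edges (A_4), so the type is A_4 (the algebra sl(5)).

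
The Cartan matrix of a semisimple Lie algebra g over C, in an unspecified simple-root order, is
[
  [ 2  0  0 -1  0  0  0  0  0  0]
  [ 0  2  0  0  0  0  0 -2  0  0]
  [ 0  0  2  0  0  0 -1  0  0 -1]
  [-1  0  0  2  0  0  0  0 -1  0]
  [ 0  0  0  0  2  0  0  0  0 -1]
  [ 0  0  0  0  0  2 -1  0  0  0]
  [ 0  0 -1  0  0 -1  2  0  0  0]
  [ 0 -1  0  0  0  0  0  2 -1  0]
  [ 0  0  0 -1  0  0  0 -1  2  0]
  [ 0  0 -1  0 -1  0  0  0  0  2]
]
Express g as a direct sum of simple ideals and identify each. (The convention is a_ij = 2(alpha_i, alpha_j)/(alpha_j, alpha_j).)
The diagram associated to this matrix has two connected components: the simple roots {alpha_3, alpha_5, alpha_6, alpha_7, alpha_10} form a chain of 5 nodes with single edges (A_5), and {alpha_1, alpha_2, alpha_4, alpha_8, alpha_9} form a chain of 5 nodes with a double edge at one end; the terminal node there is the unique long simple root (C_5). A semisimple Lie algebra decomposes uniquely as the direct sum of simple ideals, one per connected component of its Dynkin diagram, so g ≅ A_5 ⊕ C_5 (dimension 35 + 55 = 90).

A_5 (sl(6)) ⊕ C_5 (sp(10))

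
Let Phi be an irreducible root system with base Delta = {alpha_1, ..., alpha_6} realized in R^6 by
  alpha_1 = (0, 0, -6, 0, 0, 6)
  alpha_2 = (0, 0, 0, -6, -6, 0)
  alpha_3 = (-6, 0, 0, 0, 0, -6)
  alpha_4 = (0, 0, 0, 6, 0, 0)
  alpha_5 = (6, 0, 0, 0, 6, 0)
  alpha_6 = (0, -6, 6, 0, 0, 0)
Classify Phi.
B_6 (so(13))

Compute the Cartan integers a_ij = 2(alpha_i, alpha_j)/(alpha_j, alpha_j); the resulting 6x6 Cartan matrix is
[[2, 0, -1, 0, 0, -1], [0, 2, 0, -2, -1, 0], [-1, 0, 2, 0, -1, 0], [0, -1, 0, 2, 0, 0], [0, -1, -1, 0, 2, 0], [-1, 0, 0, 0, 0, 2]].
The roots have two lengths (squared-length ratio 2:1); the short ones are alpha_{4}. The associated Dynkin diagram is a chain of 6 nodes with a double edge at one end; the terminal node there is the unique short simple root (B_6), so the type is B_6 (the algebra so(13)).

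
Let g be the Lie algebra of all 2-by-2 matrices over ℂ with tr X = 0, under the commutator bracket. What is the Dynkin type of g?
This is sl(2), which has dimension 2^2 - 1 = 3 and rank 2 - 1 = 1 (a Cartan subalgebra is the diagonal traceless matrices). In the classification of classical Lie algebras, the special linear algebra sl(n+1) has type A_n; here n = 1, so the Dynkin diagram is a chain of 1 nodes with single edges (A_1). Hence the type is A_1.

A1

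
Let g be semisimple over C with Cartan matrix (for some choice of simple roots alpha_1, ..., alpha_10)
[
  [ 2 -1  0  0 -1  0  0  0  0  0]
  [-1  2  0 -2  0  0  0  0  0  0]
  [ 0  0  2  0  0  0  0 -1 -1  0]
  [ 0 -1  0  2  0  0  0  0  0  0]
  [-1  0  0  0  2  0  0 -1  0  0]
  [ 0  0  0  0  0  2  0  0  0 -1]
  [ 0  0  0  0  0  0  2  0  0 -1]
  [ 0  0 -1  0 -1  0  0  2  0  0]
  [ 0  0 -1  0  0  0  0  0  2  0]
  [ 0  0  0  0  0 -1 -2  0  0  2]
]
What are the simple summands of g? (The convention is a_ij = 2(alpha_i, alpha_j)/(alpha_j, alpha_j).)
B_3 ⊕ B_7

The diagram associated to this matrix has two connected components: the simple roots {alpha_6, alpha_7, alpha_10} form a chain of 3 nodes with a double edge at one end; the terminal node there is the unique short simple root (B_3), and {alpha_1, alpha_2, alpha_3, alpha_4, alpha_5, alpha_8, alpha_9} form a chain of 7 nodes with a double edge at one end; the terminal node there is the unique short simple root (B_7). A semisimple Lie algebra decomposes uniquely as the direct sum of simple ideals, one per connected component of its Dynkin diagram, so g ≅ B_3 ⊕ B_7 (dimension 21 + 105 = 126).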